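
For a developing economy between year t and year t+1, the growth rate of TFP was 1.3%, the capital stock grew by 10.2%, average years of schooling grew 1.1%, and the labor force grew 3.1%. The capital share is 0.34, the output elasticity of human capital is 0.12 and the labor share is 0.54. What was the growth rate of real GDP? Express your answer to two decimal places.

Labor's share = 1 − 0.34 − 0.12 = 0.54.
The capital stock: 0.34 × 10.2 = 3.468 pp.
Average years of schooling: 0.12 × 1.1 = 0.132 pp.
The labor force: 0.54 × 3.1 = 1.674 pp.
Output growth = 1.3 + 5.274 = 6.574%.

Real GDP grew 6.57%.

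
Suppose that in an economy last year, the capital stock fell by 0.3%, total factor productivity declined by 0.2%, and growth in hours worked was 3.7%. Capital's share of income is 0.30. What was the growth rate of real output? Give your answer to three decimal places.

Labor's share = 1 − 0.3 = 0.7.
The capital stock: 0.3 × (-0.3) = -0.09 pp.
Hours worked: 0.7 × 3.7 = 2.59 pp.
Output growth = -0.2 + 2.5 = 2.3%.

Real output growth was 2.300%.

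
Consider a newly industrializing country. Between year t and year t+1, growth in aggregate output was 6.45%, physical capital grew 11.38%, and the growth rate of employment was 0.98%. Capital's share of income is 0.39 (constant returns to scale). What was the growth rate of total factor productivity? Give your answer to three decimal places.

Labor's share = 1 − 0.39 = 0.61.
Physical capital: 0.39 × 11.38 = 4.4382 pp.
Employment: 0.61 × 0.98 = 0.5978 pp.
TFP growth = 6.45 − 5.036 = 1.414%.

1.414%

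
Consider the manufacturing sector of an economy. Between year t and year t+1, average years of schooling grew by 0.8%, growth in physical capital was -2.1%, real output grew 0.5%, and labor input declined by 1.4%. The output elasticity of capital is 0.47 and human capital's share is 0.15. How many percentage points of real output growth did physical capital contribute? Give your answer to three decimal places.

-0.987

Contribution = share × growth = 0.47 × (-2.1) = -0.987 pp.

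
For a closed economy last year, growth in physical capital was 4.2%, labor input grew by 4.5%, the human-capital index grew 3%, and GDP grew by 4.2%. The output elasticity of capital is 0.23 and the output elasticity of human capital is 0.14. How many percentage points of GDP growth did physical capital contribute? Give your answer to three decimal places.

0.966

Contribution = share × growth = 0.23 × 4.2 = 0.966 pp.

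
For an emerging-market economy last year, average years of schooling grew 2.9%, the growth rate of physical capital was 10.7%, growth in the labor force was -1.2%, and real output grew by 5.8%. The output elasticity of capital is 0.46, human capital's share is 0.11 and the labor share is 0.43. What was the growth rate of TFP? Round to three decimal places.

1.075%

Labor's share = 1 − 0.46 − 0.11 = 0.43.
Physical capital: 0.46 × 10.7 = 4.922 pp.
Average years of schooling: 0.11 × 2.9 = 0.319 pp.
The labor force: 0.43 × (-1.2) = -0.516 pp.
TFP growth = 5.8 − 4.725 = 1.075%.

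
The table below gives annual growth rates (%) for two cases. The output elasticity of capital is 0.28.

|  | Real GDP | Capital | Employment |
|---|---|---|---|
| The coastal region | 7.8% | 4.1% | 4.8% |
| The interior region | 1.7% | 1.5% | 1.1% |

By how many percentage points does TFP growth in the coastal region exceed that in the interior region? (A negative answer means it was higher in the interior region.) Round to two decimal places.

Labor's share = 1 − 0.28 = 0.72.
The coastal region: TFP = 7.8 − 1.148 − 3.456 = 3.196%.
The interior region: TFP = 1.7 − 0.42 − 0.792 = 0.488%.
Difference = 3.196 − (0.488) = 2.708 pp.

2.71 percentage points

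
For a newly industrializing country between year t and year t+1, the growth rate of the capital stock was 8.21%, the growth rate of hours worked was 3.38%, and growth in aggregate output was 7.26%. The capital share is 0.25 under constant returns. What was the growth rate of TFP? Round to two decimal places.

TFP growth was 2.67%.

Labor's share = 1 − 0.25 = 0.75.
The capital stock: 0.25 × 8.21 = 2.0525 pp.
Hours worked: 0.75 × 3.38 = 2.535 pp.
TFP growth = 7.26 − 4.5875 = 2.6725%.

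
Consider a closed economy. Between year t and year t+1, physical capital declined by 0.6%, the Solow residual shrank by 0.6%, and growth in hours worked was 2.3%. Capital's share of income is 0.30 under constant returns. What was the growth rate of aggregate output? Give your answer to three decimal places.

Aggregate output grew 0.830%.

Labor's share = 1 − 0.3 = 0.7.
Physical capital: 0.3 × (-0.6) = -0.18 pp.
Hours worked: 0.7 × 2.3 = 1.61 pp.
Output growth = -0.6 + 1.43 = 0.83%.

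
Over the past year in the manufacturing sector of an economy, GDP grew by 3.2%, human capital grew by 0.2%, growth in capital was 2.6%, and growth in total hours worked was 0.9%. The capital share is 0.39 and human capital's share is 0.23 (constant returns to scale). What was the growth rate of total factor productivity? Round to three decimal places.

Labor's share = 1 − 0.39 − 0.23 = 0.38.
Capital: 0.39 × 2.6 = 1.014 pp.
Human capital: 0.23 × 0.2 = 0.046 pp.
Total hours worked: 0.38 × 0.9 = 0.342 pp.
TFP growth = 3.2 − 1.402 = 1.798%.

1.798%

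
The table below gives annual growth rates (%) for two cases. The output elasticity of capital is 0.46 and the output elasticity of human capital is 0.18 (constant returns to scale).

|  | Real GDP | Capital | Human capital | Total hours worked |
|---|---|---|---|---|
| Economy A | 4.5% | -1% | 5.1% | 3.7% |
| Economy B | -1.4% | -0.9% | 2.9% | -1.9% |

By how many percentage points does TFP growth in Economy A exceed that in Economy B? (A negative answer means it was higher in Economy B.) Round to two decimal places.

3.53 percentage points

Labor's share = 1 − 0.46 − 0.18 = 0.36.
Economy A: TFP = 4.5 + 0.46 − 0.918 − 1.332 = 2.71%.
Economy B: TFP = -1.4 + 0.414 − 0.522 + 0.684 = -0.824%.
Difference = 2.71 − (-0.824) = 3.534 pp.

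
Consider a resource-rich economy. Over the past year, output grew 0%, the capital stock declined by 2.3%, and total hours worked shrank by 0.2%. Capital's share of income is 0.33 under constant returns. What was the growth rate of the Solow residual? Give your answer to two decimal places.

Labor's share = 1 − 0.33 = 0.67.
The capital stock: 0.33 × (-2.3) = -0.759 pp.
Total hours worked: 0.67 × (-0.2) = -0.134 pp.
TFP growth = 0 + 0.893 = 0.893%.

The Solow residual growth was 0.89%.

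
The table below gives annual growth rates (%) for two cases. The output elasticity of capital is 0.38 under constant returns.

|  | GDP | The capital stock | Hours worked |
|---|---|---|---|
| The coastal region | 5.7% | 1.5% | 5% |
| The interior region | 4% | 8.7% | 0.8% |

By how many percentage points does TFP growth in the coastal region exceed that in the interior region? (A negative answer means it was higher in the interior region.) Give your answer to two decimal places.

1.83 percentage points

Labor's share = 1 − 0.38 = 0.62.
The coastal region: TFP = 5.7 − 0.57 − 3.1 = 2.03%.
The interior region: TFP = 4 − 3.306 − 0.496 = 0.198%.
Difference = 2.03 − (0.198) = 1.832 pp.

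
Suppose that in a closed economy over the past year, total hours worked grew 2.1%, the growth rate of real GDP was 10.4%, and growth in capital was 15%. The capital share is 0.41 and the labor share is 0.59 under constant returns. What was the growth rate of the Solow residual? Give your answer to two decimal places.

3.01%

Labor's share = 1 − 0.41 = 0.59.
Capital: 0.41 × 15 = 6.15 pp.
Total hours worked: 0.59 × 2.1 = 1.239 pp.
TFP growth = 10.4 − 7.389 = 3.011%.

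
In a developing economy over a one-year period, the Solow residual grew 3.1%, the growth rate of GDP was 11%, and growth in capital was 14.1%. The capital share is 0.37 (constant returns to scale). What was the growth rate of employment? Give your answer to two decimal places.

Labor's share = 1 − 0.37 = 0.63.
gY = gA + 0.37×14.1 + 0.63×g.
0.63×g = 11 − 3.1 − 5.217 = 2.683.
g = 2.683 / 0.63 = 4.2587%.

4.26%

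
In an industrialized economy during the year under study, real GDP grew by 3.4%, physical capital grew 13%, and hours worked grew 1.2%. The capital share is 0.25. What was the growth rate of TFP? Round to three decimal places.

Labor's share = 1 − 0.25 = 0.75.
Physical capital: 0.25 × 13 = 3.25 pp.
Hours worked: 0.75 × 1.2 = 0.9 pp.
TFP growth = 3.4 − 4.15 = -0.75%.

-0.750%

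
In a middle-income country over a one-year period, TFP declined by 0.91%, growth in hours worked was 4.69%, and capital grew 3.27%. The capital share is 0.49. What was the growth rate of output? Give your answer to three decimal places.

Labor's share = 1 − 0.49 = 0.51.
Capital: 0.49 × 3.27 = 1.6023 pp.
Hours worked: 0.51 × 4.69 = 2.3919 pp.
Output growth = -0.91 + 3.9942 = 3.0842%.

Output growth was 3.084%.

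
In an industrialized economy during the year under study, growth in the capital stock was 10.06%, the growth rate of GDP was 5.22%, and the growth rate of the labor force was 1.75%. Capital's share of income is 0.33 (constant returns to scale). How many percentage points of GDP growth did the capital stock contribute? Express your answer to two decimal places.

3.32 pp

Contribution = share × growth = 0.33 × 10.06 = 3.3198 pp.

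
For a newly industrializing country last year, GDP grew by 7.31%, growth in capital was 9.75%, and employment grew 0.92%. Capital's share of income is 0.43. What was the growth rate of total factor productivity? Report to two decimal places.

Labor's share = 1 − 0.43 = 0.57.
Capital: 0.43 × 9.75 = 4.1925 pp.
Employment: 0.57 × 0.92 = 0.5244 pp.
TFP growth = 7.31 − 4.7169 = 2.5931%.

2.59%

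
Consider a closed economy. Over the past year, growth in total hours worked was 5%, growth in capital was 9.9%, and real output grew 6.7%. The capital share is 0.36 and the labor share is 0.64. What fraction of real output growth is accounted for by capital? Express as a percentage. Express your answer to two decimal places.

Capital contributed 0.36 × 9.9 = 3.564 pp.
Share of growth = 3.564 / 6.7 × 100 = 53.194%.

Capital accounted for 53.19% of growth.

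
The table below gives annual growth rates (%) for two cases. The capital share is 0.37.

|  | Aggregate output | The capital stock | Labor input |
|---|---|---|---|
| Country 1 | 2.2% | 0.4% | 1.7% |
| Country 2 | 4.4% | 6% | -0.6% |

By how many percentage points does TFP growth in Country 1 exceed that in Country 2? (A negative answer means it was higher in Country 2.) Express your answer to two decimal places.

-1.58 percentage points

Labor's share = 1 − 0.37 = 0.63.
Country 1: TFP = 2.2 − 0.148 − 1.071 = 0.981%.
Country 2: TFP = 4.4 − 2.22 + 0.378 = 2.558%.
Difference = 0.981 − (2.558) = -1.577 pp.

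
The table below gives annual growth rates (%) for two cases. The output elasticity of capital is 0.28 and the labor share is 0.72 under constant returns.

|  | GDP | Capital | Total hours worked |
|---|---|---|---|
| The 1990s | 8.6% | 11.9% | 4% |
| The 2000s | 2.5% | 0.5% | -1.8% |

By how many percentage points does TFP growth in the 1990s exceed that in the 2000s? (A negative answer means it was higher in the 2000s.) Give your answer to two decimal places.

-1.27 percentage points

Labor's share = 1 − 0.28 = 0.72.
The 1990s: TFP = 8.6 − 3.332 − 2.88 = 2.388%.
The 2000s: TFP = 2.5 − 0.14 + 1.296 = 3.656%.
Difference = 2.388 − (3.656) = -1.268 pp.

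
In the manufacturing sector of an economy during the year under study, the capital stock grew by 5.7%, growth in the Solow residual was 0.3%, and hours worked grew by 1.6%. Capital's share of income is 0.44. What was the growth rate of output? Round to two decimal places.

Output grew 3.70%.

Labor's share = 1 − 0.44 = 0.56.
The capital stock: 0.44 × 5.7 = 2.508 pp.
Hours worked: 0.56 × 1.6 = 0.896 pp.
Output growth = 0.3 + 3.404 = 3.704%.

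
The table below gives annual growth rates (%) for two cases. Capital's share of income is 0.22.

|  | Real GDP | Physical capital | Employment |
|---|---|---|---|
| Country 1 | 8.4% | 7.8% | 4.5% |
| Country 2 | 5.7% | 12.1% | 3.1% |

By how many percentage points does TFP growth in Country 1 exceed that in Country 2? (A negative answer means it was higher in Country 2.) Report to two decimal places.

2.55 percentage points

Labor's share = 1 − 0.22 = 0.78.
Country 1: TFP = 8.4 − 1.716 − 3.51 = 3.174%.
Country 2: TFP = 5.7 − 2.662 − 2.418 = 0.62%.
Difference = 3.174 − (0.62) = 2.554 pp.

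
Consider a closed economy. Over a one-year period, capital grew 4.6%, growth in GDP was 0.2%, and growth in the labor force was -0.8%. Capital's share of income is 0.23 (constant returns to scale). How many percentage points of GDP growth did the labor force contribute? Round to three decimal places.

-0.616

Labor's share = 1 − 0.23 = 0.77.
Contribution = share × growth = 0.77 × (-0.8) = -0.616 pp.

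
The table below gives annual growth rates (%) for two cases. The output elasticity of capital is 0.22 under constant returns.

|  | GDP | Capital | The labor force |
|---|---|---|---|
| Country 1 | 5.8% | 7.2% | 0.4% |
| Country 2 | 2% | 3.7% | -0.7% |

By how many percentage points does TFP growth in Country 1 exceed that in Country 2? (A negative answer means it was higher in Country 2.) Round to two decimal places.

Labor's share = 1 − 0.22 = 0.78.
Country 1: TFP = 5.8 − 1.584 − 0.312 = 3.904%.
Country 2: TFP = 2 − 0.814 + 0.546 = 1.732%.
Difference = 3.904 − (1.732) = 2.172 pp.

2.17 percentage points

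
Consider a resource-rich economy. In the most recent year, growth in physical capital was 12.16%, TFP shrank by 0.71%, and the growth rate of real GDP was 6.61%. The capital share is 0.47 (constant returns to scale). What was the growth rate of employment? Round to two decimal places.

Labor's share = 1 − 0.47 = 0.53.
gY = gA + 0.47×12.16 + 0.53×g.
0.53×g = 6.61 + 0.71 − 5.7152 = 1.6048.
g = 1.6048 / 0.53 = 3.0279%.

Employment growth was 3.03%.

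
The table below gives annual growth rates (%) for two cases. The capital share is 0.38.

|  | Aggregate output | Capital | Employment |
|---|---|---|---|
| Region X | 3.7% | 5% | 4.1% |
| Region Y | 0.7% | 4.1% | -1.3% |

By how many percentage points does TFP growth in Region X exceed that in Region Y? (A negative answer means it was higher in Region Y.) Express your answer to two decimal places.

-0.69 percentage points

Labor's share = 1 − 0.38 = 0.62.
Region X: TFP = 3.7 − 1.9 − 2.542 = -0.742%.
Region Y: TFP = 0.7 − 1.558 + 0.806 = -0.052%.
Difference = -0.742 − (-0.052) = -0.69 pp.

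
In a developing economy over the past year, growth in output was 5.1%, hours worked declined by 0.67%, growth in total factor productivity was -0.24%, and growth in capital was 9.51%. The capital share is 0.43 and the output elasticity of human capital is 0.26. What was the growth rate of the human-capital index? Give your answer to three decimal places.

The human-capital index grew 5.609%.

Labor's share = 1 − 0.43 − 0.26 = 0.31.
gY = gA + 0.43×9.51 + 0.31×(-0.67) + 0.26×g.
0.26×g = 5.1 + 0.24 − 3.8816 = 1.4584.
g = 1.4584 / 0.26 = 5.60923%.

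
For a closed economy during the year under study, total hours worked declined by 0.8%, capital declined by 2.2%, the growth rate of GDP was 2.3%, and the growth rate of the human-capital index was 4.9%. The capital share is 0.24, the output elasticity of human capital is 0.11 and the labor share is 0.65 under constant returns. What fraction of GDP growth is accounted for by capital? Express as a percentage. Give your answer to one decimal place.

Capital accounted for -23.0% of growth.

Capital contributed 0.24 × (-2.2) = -0.528 pp.
Share of growth = -0.528 / 2.3 × 100 = -22.957%.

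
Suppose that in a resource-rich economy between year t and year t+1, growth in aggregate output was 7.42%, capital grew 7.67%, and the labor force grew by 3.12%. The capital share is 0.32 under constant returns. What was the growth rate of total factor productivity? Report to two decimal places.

Total factor productivity grew 2.84%.

Labor's share = 1 − 0.32 = 0.68.
Capital: 0.32 × 7.67 = 2.4544 pp.
The labor force: 0.68 × 3.12 = 2.1216 pp.
TFP growth = 7.42 − 4.576 = 2.844%.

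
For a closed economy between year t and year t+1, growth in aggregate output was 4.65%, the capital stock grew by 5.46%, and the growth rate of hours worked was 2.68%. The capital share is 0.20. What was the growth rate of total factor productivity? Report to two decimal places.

Labor's share = 1 − 0.2 = 0.8.
The capital stock: 0.2 × 5.46 = 1.092 pp.
Hours worked: 0.8 × 2.68 = 2.144 pp.
TFP growth = 4.65 − 3.236 = 1.414%.

1.41%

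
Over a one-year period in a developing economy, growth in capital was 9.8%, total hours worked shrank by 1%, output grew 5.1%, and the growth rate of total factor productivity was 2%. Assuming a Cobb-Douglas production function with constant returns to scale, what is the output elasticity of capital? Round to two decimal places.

gY = gA + α·gK + (1−α)·gL, so gY − gA − gL = α(gK − gL).
5.1 − 2 + 1 = α × (9.8 − (-1)).
4.1 = 10.8 α, so α = 0.3796.

The output elasticity of capital is 0.38.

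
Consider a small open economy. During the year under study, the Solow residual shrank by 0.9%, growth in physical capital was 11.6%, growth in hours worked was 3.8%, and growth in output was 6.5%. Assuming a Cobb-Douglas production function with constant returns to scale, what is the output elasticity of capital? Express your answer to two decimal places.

gY = gA + α·gK + (1−α)·gL, so gY − gA − gL = α(gK − gL).
6.5 + 0.9 − 3.8 = α × (11.6 − 3.8).
3.6 = 7.8 α, so α = 0.4615.

α = 0.46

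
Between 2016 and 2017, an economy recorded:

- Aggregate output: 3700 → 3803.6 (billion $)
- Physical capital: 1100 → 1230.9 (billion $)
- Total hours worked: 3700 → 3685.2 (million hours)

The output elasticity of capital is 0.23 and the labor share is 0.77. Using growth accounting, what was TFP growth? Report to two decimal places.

Aggregate output growth = (3803.6 − 3700) / 3700 = 2.8%.
Physical capital growth = (1230.9 − 1100) / 1100 = 11.9%.
Total hours worked growth = (3685.2 − 3700) / 3700 = -0.4%.
Labor's share = 1 − 0.23 = 0.77.
Physical capital: 0.23 × 11.9 = 2.737 pp.
Total hours worked: 0.77 × (-0.4) = -0.308 pp.
TFP growth = 2.8 − 2.429 = 0.371%.

0.37%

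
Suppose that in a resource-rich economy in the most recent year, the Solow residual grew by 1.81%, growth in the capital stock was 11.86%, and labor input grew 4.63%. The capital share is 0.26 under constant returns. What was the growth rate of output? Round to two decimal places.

Labor's share = 1 − 0.26 = 0.74.
The capital stock: 0.26 × 11.86 = 3.0836 pp.
Labor input: 0.74 × 4.63 = 3.4262 pp.
Output growth = 1.81 + 6.5098 = 8.3198%.

8.32%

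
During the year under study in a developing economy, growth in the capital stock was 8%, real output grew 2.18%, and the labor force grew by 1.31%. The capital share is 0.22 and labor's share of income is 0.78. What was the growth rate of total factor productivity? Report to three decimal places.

-0.602%

Labor's share = 1 − 0.22 = 0.78.
The capital stock: 0.22 × 8 = 1.76 pp.
The labor force: 0.78 × 1.31 = 1.0218 pp.
TFP growth = 2.18 − 2.7818 = -0.6018%.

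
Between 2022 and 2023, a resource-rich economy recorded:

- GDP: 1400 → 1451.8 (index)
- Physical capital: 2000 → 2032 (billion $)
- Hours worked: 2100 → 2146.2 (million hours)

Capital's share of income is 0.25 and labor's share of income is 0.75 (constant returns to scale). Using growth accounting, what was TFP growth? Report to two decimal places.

TFP growth was 1.65%.

GDP growth = (1451.8 − 1400) / 1400 = 3.7%.
Physical capital growth = (2032 − 2000) / 2000 = 1.6%.
Hours worked growth = (2146.2 − 2100) / 2100 = 2.2%.
Labor's share = 1 − 0.25 = 0.75.
Physical capital: 0.25 × 1.6 = 0.4 pp.
Hours worked: 0.75 × 2.2 = 1.65 pp.
TFP growth = 3.7 − 2.05 = 1.65%.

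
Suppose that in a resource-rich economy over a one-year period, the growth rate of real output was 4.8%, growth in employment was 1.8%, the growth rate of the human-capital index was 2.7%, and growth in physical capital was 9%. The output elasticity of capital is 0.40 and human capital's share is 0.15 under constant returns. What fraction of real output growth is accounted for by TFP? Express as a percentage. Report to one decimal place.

Labor's share = 1 − 0.4 − 0.15 = 0.45.
Physical capital: 0.4 × 9 = 3.6 pp.
The human-capital index: 0.15 × 2.7 = 0.405 pp.
Employment: 0.45 × 1.8 = 0.81 pp.
TFP growth = 4.8 − 4.815 = -0.015%.
TFP share of growth = -0.015 / 4.8 × 100 = -0.313%.

-0.3%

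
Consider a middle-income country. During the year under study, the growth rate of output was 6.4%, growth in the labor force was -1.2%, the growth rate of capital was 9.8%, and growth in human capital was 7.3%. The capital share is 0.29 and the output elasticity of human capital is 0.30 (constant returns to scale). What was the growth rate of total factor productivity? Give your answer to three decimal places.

1.860%

Labor's share = 1 − 0.29 − 0.3 = 0.41.
Capital: 0.29 × 9.8 = 2.842 pp.
Human capital: 0.3 × 7.3 = 2.19 pp.
The labor force: 0.41 × (-1.2) = -0.492 pp.
TFP growth = 6.4 − 4.54 = 1.86%.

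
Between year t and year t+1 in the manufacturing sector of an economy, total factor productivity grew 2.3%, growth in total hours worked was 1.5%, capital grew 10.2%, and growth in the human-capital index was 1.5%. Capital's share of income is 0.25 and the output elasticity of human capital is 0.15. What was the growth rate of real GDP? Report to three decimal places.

Real GDP growth was 5.975%.

Labor's share = 1 − 0.25 − 0.15 = 0.6.
Capital: 0.25 × 10.2 = 2.55 pp.
The human-capital index: 0.15 × 1.5 = 0.225 pp.
Total hours worked: 0.6 × 1.5 = 0.9 pp.
Output growth = 2.3 + 3.675 = 5.975%.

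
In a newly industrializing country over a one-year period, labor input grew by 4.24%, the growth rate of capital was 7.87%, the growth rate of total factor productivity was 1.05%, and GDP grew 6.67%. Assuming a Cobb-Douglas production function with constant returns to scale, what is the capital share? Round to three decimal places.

gY = gA + α·gK + (1−α)·gL, so gY − gA − gL = α(gK − gL).
6.67 − 1.05 − 4.24 = α × (7.87 − 4.24).
1.38 = 3.63 α, so α = 0.38017.

0.380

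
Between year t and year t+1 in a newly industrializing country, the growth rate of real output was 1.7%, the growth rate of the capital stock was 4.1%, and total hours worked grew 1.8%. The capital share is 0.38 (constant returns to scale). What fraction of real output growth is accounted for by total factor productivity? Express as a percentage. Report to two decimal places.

-57.29%

Labor's share = 1 − 0.38 = 0.62.
The capital stock: 0.38 × 4.1 = 1.558 pp.
Total hours worked: 0.62 × 1.8 = 1.116 pp.
TFP growth = 1.7 − 2.674 = -0.974%.
TFP share of growth = -0.974 / 1.7 × 100 = -57.2941%.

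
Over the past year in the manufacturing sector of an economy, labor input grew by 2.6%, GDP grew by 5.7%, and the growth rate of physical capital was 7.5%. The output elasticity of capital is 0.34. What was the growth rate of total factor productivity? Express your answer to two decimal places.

1.43%

Labor's share = 1 − 0.34 = 0.66.
Physical capital: 0.34 × 7.5 = 2.55 pp.
Labor input: 0.66 × 2.6 = 1.716 pp.
TFP growth = 5.7 − 4.266 = 1.434%.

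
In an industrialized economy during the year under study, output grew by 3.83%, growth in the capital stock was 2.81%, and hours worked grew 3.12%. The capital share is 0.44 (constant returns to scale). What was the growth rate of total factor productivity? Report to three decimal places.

Labor's share = 1 − 0.44 = 0.56.
The capital stock: 0.44 × 2.81 = 1.2364 pp.
Hours worked: 0.56 × 3.12 = 1.7472 pp.
TFP growth = 3.83 − 2.9836 = 0.8464%.

0.846%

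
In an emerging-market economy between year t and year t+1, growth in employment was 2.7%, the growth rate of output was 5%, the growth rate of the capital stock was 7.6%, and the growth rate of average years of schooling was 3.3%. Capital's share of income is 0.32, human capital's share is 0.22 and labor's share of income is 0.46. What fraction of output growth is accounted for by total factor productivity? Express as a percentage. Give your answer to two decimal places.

Labor's share = 1 − 0.32 − 0.22 = 0.46.
The capital stock: 0.32 × 7.6 = 2.432 pp.
Average years of schooling: 0.22 × 3.3 = 0.726 pp.
Employment: 0.46 × 2.7 = 1.242 pp.
TFP growth = 5 − 4.4 = 0.6%.
TFP share of growth = 0.6 / 5 × 100 = 12%.

12.00%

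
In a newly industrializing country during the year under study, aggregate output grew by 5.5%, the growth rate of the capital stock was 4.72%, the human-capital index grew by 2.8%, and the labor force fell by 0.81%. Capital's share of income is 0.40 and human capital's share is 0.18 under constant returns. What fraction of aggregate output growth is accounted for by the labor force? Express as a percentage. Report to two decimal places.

The labor force accounted for -6.19% of growth.

Labor's share = 1 − 0.4 − 0.18 = 0.42.
The labor force contributed 0.42 × (-0.81) = -0.3402 pp.
Share of growth = -0.3402 / 5.5 × 100 = -6.1855%.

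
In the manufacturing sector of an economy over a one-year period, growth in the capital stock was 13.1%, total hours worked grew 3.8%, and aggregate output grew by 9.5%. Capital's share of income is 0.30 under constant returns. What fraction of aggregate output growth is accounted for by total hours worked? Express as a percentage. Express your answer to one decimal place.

Labor's share = 1 − 0.3 = 0.7.
Total hours worked contributed 0.7 × 3.8 = 2.66 pp.
Share of growth = 2.66 / 9.5 × 100 = 28%.

Total hours worked accounted for 28.0% of growth.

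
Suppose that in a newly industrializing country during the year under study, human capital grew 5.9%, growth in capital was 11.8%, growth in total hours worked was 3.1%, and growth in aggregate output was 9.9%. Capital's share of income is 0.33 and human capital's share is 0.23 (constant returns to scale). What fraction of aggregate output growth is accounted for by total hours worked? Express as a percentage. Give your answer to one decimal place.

Total hours worked accounted for 13.8% of growth.

Labor's share = 1 − 0.33 − 0.23 = 0.44.
Total hours worked contributed 0.44 × 3.1 = 1.364 pp.
Share of growth = 1.364 / 9.9 × 100 = 13.778%.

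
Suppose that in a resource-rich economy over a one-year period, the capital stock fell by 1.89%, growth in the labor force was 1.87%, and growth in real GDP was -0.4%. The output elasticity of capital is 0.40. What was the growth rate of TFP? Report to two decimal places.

-0.77%

Labor's share = 1 − 0.4 = 0.6.
The capital stock: 0.4 × (-1.89) = -0.756 pp.
The labor force: 0.6 × 1.87 = 1.122 pp.
TFP growth = -0.4 − 0.366 = -0.766%.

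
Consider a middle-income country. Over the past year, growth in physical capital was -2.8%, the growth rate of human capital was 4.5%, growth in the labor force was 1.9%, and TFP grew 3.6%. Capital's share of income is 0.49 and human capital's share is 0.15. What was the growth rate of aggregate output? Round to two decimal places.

Aggregate output growth was 3.59%.

Labor's share = 1 − 0.49 − 0.15 = 0.36.
Physical capital: 0.49 × (-2.8) = -1.372 pp.
Human capital: 0.15 × 4.5 = 0.675 pp.
The labor force: 0.36 × 1.9 = 0.684 pp.
Output growth = 3.6 + (-0.013) = 3.587%.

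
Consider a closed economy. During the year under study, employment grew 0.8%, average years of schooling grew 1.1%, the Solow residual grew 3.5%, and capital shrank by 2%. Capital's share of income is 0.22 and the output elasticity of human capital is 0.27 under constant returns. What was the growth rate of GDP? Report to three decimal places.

Labor's share = 1 − 0.22 − 0.27 = 0.51.
Capital: 0.22 × (-2) = -0.44 pp.
Average years of schooling: 0.27 × 1.1 = 0.297 pp.
Employment: 0.51 × 0.8 = 0.408 pp.
Output growth = 3.5 + 0.265 = 3.765%.

GDP grew 3.765%.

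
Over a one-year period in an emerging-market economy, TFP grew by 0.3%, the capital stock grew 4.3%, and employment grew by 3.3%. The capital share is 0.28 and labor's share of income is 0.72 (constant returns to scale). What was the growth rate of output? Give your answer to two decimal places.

Output grew 3.88%.

Labor's share = 1 − 0.28 = 0.72.
The capital stock: 0.28 × 4.3 = 1.204 pp.
Employment: 0.72 × 3.3 = 2.376 pp.
Output growth = 0.3 + 3.58 = 3.88%.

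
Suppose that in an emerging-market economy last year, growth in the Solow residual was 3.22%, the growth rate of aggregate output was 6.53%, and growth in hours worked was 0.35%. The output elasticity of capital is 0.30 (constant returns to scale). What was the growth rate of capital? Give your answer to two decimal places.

10.22%

Labor's share = 1 − 0.3 = 0.7.
gY = gA + 0.7×0.35 + 0.3×g.
0.3×g = 6.53 − 3.22 − 0.245 = 3.065.
g = 3.065 / 0.3 = 10.2167%.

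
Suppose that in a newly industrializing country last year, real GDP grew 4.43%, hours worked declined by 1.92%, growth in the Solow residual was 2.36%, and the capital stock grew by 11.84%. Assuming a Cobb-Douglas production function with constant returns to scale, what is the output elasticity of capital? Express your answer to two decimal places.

gY = gA + α·gK + (1−α)·gL, so gY − gA − gL = α(gK − gL).
4.43 − 2.36 + 1.92 = α × (11.84 − (-1.92)).
3.99 = 13.76 α, so α = 0.29.

α = 0.29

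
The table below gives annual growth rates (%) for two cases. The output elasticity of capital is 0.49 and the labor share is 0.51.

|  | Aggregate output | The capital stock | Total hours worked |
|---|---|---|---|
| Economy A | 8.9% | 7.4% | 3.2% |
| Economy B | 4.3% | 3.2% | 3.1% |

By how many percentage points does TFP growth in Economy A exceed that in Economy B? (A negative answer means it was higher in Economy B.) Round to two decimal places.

2.49 percentage points

Labor's share = 1 − 0.49 = 0.51.
Economy A: TFP = 8.9 − 3.626 − 1.632 = 3.642%.
Economy B: TFP = 4.3 − 1.568 − 1.581 = 1.151%.
Difference = 3.642 − (1.151) = 2.491 pp.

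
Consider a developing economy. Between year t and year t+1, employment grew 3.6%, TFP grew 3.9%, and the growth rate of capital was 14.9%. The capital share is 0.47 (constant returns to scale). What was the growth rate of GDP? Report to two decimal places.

Labor's share = 1 − 0.47 = 0.53.
Capital: 0.47 × 14.9 = 7.003 pp.
Employment: 0.53 × 3.6 = 1.908 pp.
Output growth = 3.9 + 8.911 = 12.811%.

GDP grew 12.81%.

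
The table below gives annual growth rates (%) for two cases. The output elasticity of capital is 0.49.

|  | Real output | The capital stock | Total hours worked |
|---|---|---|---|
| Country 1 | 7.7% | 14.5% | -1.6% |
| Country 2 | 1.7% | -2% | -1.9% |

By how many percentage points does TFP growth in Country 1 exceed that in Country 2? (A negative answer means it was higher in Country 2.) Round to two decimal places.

Labor's share = 1 − 0.49 = 0.51.
Country 1: TFP = 7.7 − 7.105 + 0.816 = 1.411%.
Country 2: TFP = 1.7 + 0.98 + 0.969 = 3.649%.
Difference = 1.411 − (3.649) = -2.238 pp.

-2.24 percentage points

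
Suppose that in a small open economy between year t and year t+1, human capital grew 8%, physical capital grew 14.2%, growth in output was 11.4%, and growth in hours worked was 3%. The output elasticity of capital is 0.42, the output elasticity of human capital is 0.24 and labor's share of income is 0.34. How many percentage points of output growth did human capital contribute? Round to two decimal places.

1.92

Contribution = share × growth = 0.24 × 8 = 1.92 pp.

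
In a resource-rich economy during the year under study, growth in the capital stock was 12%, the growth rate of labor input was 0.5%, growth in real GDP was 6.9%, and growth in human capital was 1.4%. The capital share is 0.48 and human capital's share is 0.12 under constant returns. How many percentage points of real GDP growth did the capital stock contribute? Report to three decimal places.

5.760

Contribution = share × growth = 0.48 × 12 = 5.76 pp.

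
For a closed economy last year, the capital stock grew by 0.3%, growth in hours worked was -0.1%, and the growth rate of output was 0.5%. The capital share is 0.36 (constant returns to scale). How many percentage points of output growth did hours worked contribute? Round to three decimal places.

Labor's share = 1 − 0.36 = 0.64.
Contribution = share × growth = 0.64 × (-0.1) = -0.064 pp.

-0.064 percentage points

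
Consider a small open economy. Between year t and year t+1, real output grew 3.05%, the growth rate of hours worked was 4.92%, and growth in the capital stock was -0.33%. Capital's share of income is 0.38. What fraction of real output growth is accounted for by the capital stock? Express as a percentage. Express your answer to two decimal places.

The capital stock accounted for -4.11% of growth.

The capital stock contributed 0.38 × (-0.33) = -0.1254 pp.
Share of growth = -0.1254 / 3.05 × 100 = -4.1115%.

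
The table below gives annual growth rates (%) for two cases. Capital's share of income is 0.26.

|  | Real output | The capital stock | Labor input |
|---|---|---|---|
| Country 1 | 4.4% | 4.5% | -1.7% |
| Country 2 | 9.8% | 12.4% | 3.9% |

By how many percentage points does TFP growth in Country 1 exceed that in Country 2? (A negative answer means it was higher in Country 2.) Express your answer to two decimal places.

0.80 percentage points

Labor's share = 1 − 0.26 = 0.74.
Country 1: TFP = 4.4 − 1.17 + 1.258 = 4.488%.
Country 2: TFP = 9.8 − 3.224 − 2.886 = 3.69%.
Difference = 4.488 − (3.69) = 0.798 pp.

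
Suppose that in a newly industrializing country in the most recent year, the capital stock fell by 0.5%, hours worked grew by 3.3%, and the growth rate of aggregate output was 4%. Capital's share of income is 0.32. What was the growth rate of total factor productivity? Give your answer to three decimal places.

Total factor productivity growth was 1.916%.

Labor's share = 1 − 0.32 = 0.68.
The capital stock: 0.32 × (-0.5) = -0.16 pp.
Hours worked: 0.68 × 3.3 = 2.244 pp.
TFP growth = 4 − 2.084 = 1.916%.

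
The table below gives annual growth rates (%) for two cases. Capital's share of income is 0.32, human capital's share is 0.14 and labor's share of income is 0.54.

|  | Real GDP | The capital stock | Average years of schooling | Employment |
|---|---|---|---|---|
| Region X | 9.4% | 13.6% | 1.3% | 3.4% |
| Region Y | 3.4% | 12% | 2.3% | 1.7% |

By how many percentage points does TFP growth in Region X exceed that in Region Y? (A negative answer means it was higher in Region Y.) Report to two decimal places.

Labor's share = 1 − 0.32 − 0.14 = 0.54.
Region X: TFP = 9.4 − 4.352 − 0.182 − 1.836 = 3.03%.
Region Y: TFP = 3.4 − 3.84 − 0.322 − 0.918 = -1.68%.
Difference = 3.03 − (-1.68) = 4.71 pp.

4.71 percentage points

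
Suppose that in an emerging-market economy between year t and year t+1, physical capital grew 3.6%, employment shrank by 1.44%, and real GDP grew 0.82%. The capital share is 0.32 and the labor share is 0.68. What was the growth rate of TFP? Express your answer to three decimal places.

Labor's share = 1 − 0.32 = 0.68.
Physical capital: 0.32 × 3.6 = 1.152 pp.
Employment: 0.68 × (-1.44) = -0.9792 pp.
TFP growth = 0.82 − 0.1728 = 0.6472%.

0.647%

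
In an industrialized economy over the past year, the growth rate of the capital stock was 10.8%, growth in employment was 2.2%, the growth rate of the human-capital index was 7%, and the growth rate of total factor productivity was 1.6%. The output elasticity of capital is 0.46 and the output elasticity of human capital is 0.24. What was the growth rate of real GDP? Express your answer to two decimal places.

Real GDP growth was 8.91%.

Labor's share = 1 − 0.46 − 0.24 = 0.3.
The capital stock: 0.46 × 10.8 = 4.968 pp.
The human-capital index: 0.24 × 7 = 1.68 pp.
Employment: 0.3 × 2.2 = 0.66 pp.
Output growth = 1.6 + 7.308 = 8.908%.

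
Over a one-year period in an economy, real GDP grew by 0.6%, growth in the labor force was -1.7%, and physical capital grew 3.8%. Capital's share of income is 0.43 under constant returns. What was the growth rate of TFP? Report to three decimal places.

-0.065%

Labor's share = 1 − 0.43 = 0.57.
Physical capital: 0.43 × 3.8 = 1.634 pp.
The labor force: 0.57 × (-1.7) = -0.969 pp.
TFP growth = 0.6 − 0.665 = -0.065%.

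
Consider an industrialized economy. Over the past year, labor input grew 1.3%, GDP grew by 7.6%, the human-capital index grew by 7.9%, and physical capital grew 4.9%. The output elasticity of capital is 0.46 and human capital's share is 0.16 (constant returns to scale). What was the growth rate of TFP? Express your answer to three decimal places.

3.588%

Labor's share = 1 − 0.46 − 0.16 = 0.38.
Physical capital: 0.46 × 4.9 = 2.254 pp.
The human-capital index: 0.16 × 7.9 = 1.264 pp.
Labor input: 0.38 × 1.3 = 0.494 pp.
TFP growth = 7.6 − 4.012 = 3.588%.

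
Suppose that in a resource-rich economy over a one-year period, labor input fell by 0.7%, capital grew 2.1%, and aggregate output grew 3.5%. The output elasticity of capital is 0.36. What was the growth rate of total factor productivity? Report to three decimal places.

3.192%

Labor's share = 1 − 0.36 = 0.64.
Capital: 0.36 × 2.1 = 0.756 pp.
Labor input: 0.64 × (-0.7) = -0.448 pp.
TFP growth = 3.5 − 0.308 = 3.192%.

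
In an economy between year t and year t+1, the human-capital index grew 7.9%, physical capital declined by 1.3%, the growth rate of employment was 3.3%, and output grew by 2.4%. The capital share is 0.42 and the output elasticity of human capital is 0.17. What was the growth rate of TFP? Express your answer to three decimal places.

0.250%

Labor's share = 1 − 0.42 − 0.17 = 0.41.
Physical capital: 0.42 × (-1.3) = -0.546 pp.
The human-capital index: 0.17 × 7.9 = 1.343 pp.
Employment: 0.41 × 3.3 = 1.353 pp.
TFP growth = 2.4 − 2.15 = 0.25%.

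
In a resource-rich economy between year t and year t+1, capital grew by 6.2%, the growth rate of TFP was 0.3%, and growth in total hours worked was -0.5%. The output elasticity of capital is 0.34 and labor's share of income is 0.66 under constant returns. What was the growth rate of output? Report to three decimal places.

Labor's share = 1 − 0.34 = 0.66.
Capital: 0.34 × 6.2 = 2.108 pp.
Total hours worked: 0.66 × (-0.5) = -0.33 pp.
Output growth = 0.3 + 1.778 = 2.078%.

2.078%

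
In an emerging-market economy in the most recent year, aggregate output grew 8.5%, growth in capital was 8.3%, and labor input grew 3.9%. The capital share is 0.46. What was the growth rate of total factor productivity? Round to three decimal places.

Labor's share = 1 − 0.46 = 0.54.
Capital: 0.46 × 8.3 = 3.818 pp.
Labor input: 0.54 × 3.9 = 2.106 pp.
TFP growth = 8.5 − 5.924 = 2.576%.

2.576%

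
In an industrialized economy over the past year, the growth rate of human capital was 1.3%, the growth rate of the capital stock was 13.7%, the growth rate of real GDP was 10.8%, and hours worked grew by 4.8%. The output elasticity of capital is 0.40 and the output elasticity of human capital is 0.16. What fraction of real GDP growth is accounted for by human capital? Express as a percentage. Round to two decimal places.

1.93%

Human capital contributed 0.16 × 1.3 = 0.208 pp.
Share of growth = 0.208 / 10.8 × 100 = 1.9259%.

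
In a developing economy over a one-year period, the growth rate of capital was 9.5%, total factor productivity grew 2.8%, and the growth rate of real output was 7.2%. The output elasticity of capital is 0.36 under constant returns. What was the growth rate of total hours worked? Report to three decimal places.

Labor's share = 1 − 0.36 = 0.64.
gY = gA + 0.36×9.5 + 0.64×g.
0.64×g = 7.2 − 2.8 − 3.42 = 0.98.
g = 0.98 / 0.64 = 1.53125%.

1.531%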